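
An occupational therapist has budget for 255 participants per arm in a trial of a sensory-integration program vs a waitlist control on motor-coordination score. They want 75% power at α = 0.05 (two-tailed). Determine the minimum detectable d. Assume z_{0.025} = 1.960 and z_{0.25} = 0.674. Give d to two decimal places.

For two independent groups of n = 255 each: d_min = (z_{α/2} + z_β)·√(2/n).
z-sum = 1.960 + 0.674 = 2.634.
d_min = 2.634 × √(2/255) = 2.634 × 0.0886 = 0.233.

d_min ≈ 0.23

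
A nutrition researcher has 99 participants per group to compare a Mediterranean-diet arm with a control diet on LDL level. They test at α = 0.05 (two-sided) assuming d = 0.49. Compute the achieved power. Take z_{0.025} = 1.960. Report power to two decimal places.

power ≈ 0.93

For two equal groups, power = Φ(d·√(n/2) − z_{α/2}).
d·√(n/2) = 0.49 × √(99/2) = 0.49 × 7.036 = 3.447.
z_β = 3.447 − 1.960 = 1.487.
Power = Φ(1.487) = 0.932.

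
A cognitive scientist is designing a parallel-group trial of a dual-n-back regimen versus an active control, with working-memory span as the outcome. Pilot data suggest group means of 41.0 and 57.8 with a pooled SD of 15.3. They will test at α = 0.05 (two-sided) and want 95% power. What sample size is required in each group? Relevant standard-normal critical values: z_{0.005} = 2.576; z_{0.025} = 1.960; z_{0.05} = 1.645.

Cohen's d = |M₁ − M₂| / SD_pooled = |41.0 − 57.8| / 15.3 = 16.8 / 15.3 = 1.098.
For two independent groups with equal n: n = 2·((z_{α/2} + z_β) / d)².
z_{α/2} + z_β = 1.960 + 1.645 = 3.605.
n = 2 × (3.605 / 1.098)² = 2 × 3.283² = 2 × 10.78 = 21.6.
Round up to the next whole participant.

n = 22 per group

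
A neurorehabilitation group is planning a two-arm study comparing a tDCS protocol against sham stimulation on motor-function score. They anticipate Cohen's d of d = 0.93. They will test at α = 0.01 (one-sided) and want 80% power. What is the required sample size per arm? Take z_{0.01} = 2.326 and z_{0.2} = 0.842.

For two independent groups with equal n: n = 2·((z_{α} + z_β) / d)².
z_{α} + z_β = 2.326 + 0.842 = 3.168.
n = 2 × (3.168 / 0.93)² = 2 × 3.406² = 2 × 11.60 = 23.2.
Round up to the next whole participant.

n = 24 per group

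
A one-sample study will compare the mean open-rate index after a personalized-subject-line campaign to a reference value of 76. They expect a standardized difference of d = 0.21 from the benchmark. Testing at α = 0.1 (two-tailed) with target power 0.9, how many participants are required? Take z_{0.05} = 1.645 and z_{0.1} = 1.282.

For a one-sample test: n = ((z_{α/2} + z_β) / d)².
z_{α/2} + z_β = 1.645 + 1.282 = 2.927.
n = (2.927 / 0.21)² = 13.938² = 194.27.
Round up.

n = 195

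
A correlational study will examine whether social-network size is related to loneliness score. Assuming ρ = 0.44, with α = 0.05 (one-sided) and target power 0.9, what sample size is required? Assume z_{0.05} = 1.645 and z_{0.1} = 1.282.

n = 42

Fisher's z: C = ½·ln((1+r)/(1−r)) = ½·ln(2.5714) = 0.4722.
n = ((z_{α} + z_β)/C)² + 3.
(1.645 + 1.282) / 0.4722 = 2.927 / 0.4722 = 6.199.
n = 6.199² + 3 = 38.42 + 3 = 41.4.
Round up.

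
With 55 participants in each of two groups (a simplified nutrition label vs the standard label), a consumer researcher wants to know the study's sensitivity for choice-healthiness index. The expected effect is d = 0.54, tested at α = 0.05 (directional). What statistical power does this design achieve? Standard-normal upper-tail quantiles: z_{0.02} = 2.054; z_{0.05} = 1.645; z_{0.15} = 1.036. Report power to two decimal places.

For two equal groups, power = Φ(d·√(n/2) − z_{α}).
d·√(n/2) = 0.54 × √(55/2) = 0.54 × 5.244 = 2.832.
z_β = 2.832 − 1.645 = 1.187.
Power = Φ(1.187) = 0.882.

power ≈ 0.88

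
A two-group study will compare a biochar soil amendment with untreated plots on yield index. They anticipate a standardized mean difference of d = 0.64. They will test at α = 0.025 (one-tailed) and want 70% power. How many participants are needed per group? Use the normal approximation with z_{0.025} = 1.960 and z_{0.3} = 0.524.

n = 31 per group

For two independent groups with equal n: n = 2·((z_{α} + z_β) / d)².
z_{α} + z_β = 1.960 + 0.524 = 2.484.
n = 2 × (2.484 / 0.64)² = 2 × 3.881² = 2 × 15.06 = 30.1.
Round up to the next whole participant.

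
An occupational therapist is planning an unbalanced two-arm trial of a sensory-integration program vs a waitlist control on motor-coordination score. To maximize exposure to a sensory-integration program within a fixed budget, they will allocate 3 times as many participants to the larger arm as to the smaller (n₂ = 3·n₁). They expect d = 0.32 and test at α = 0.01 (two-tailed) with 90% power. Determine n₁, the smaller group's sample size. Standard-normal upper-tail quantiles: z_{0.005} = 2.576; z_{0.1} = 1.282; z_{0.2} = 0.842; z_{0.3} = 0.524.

With allocation ratio k = n₂/n₁ = 3, Var(x̄₁−x̄₂) = σ²(1/n₁ + 1/(k·n₁)) = σ²·(k+1)/(k·n₁).
So n₁ = (1 + 1/k)·((z_{α/2} + z_β)/d)² = 1.333 × (3.858/0.32)².
n₁ = 1.333 × 145.35 = 193.8.
Round up: n₁ = 194, giving n₂ = 3 × 194 = 582.

n₁ = 194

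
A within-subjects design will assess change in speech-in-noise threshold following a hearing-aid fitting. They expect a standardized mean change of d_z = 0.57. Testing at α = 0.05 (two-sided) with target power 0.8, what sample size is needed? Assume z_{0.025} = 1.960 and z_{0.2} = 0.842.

n = 25 pairs

For a paired (one-sample on differences) test: n = ((z_{α/2} + z_β) / d)².
z_{α/2} + z_β = 1.960 + 0.842 = 2.802.
n = (2.802 / 0.57)² = 4.916² = 24.16.
Round up.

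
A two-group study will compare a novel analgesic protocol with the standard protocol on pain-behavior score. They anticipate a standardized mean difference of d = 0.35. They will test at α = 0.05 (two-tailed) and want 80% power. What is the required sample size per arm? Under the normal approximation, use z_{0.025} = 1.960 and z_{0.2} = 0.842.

For two independent groups with equal n: n = 2·((z_{α/2} + z_β) / d)².
z_{α/2} + z_β = 1.960 + 0.842 = 2.802.
n = 2 × (2.802 / 0.35)² = 2 × 8.006² = 2 × 64.09 = 128.2.
Round up to the next whole participant.

n = 129 per group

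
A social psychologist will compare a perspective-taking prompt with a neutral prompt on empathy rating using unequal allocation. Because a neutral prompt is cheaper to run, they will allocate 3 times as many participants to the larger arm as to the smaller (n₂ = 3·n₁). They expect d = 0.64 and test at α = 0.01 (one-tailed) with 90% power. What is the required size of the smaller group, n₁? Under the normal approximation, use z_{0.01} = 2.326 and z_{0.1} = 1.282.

n₁ = 43

With allocation ratio k = n₂/n₁ = 3, Var(x̄₁−x̄₂) = σ²(1/n₁ + 1/(k·n₁)) = σ²·(k+1)/(k·n₁).
So n₁ = (1 + 1/k)·((z_{α} + z_β)/d)² = 1.333 × (3.608/0.64)².
n₁ = 1.333 × 31.78 = 42.4.
Round up: n₁ = 43, giving n₂ = 3 × 43 = 129.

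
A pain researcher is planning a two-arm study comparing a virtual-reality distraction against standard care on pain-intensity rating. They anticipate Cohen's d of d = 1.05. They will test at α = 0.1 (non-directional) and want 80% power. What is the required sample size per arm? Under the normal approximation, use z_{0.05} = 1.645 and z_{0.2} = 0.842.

For two independent groups with equal n: n = 2·((z_{α/2} + z_β) / d)².
z_{α/2} + z_β = 1.645 + 0.842 = 2.487.
n = 2 × (2.487 / 1.05)² = 2 × 2.369² = 2 × 5.61 = 11.2.
Round up to the next whole participant.

n = 12 per group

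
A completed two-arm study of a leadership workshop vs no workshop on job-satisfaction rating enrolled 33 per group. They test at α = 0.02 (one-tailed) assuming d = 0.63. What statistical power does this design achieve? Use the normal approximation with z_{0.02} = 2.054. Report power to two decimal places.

power ≈ 0.69

For two equal groups, power = Φ(d·√(n/2) − z_{α}).
d·√(n/2) = 0.63 × √(33/2) = 0.63 × 4.062 = 2.559.
z_β = 2.559 − 2.054 = 0.505.
Power = Φ(0.505) = 0.693.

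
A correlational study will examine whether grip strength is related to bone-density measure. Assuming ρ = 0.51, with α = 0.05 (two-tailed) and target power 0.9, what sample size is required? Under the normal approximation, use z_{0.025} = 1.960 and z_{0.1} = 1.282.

Fisher's z: C = ½·ln((1+r)/(1−r)) = ½·ln(3.0816) = 0.5627.
n = ((z_{α/2} + z_β)/C)² + 3.
(1.960 + 1.282) / 0.5627 = 3.242 / 0.5627 = 5.762.
n = 5.762² + 3 = 33.19 + 3 = 36.2.
Round up.

n = 37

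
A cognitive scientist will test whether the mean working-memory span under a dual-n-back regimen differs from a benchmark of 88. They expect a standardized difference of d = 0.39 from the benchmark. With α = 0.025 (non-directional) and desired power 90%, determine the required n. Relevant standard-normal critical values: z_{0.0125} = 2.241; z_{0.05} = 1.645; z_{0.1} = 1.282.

For a one-sample test: n = ((z_{α/2} + z_β) / d)².
z_{α/2} + z_β = 2.241 + 1.282 = 3.523.
n = (3.523 / 0.39)² = 9.033² = 81.60.
Round up.

n = 82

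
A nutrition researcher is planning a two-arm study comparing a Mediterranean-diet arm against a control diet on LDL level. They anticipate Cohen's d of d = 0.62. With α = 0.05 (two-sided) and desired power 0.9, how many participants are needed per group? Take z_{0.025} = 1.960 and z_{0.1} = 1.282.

For two independent groups with equal n: n = 2·((z_{α/2} + z_β) / d)².
z_{α/2} + z_β = 1.960 + 1.282 = 3.242.
n = 2 × (3.242 / 0.62)² = 2 × 5.229² = 2 × 27.34 = 54.7.
Round up to the next whole participant.

n = 55 per group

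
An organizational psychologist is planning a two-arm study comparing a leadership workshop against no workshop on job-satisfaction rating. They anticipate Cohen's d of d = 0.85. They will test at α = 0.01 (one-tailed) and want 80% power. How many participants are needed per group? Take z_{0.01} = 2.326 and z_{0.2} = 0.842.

n = 28 per group

For two independent groups with equal n: n = 2·((z_{α} + z_β) / d)².
z_{α} + z_β = 2.326 + 0.842 = 3.168.
n = 2 × (3.168 / 0.85)² = 2 × 3.727² = 2 × 13.89 = 27.8.
Round up to the next whole participant.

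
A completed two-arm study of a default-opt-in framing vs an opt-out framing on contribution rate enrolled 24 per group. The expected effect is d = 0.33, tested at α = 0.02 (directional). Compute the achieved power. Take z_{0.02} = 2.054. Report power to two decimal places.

For two equal groups, power = Φ(d·√(n/2) − z_{α}).
d·√(n/2) = 0.33 × √(24/2) = 0.33 × 3.464 = 1.143.
z_β = 1.143 − 2.054 = -0.911.
Power = Φ(-0.911) = 0.181.

power ≈ 0.18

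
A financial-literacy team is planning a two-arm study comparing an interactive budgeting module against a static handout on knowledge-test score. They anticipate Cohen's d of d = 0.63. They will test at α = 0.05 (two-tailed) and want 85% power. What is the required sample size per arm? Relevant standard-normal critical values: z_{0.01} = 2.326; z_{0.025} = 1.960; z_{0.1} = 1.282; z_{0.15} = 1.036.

For two independent groups with equal n: n = 2·((z_{α/2} + z_β) / d)².
z_{α/2} + z_β = 1.960 + 1.036 = 2.996.
n = 2 × (2.996 / 0.63)² = 2 × 4.756² = 2 × 22.62 = 45.2.
Round up to the next whole participant.

n = 46 per group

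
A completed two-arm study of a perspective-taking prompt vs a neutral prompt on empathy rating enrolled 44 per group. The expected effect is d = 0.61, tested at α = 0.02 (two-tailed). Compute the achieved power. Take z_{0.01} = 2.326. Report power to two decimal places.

power ≈ 0.70

For two equal groups, power = Φ(d·√(n/2) − z_{α/2}).
d·√(n/2) = 0.61 × √(44/2) = 0.61 × 4.690 = 2.861.
z_β = 2.861 − 2.326 = 0.535.
Power = Φ(0.535) = 0.704.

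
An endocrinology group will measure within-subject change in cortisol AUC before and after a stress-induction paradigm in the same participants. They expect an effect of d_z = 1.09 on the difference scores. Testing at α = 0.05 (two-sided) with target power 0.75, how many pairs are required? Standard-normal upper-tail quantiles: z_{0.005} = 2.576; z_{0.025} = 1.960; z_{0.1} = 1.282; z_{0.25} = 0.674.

n = 6 pairs

For a paired (one-sample on differences) test: n = ((z_{α/2} + z_β) / d)².
z_{α/2} + z_β = 1.960 + 0.674 = 2.634.
n = (2.634 / 1.09)² = 2.417² = 5.84.
Round up.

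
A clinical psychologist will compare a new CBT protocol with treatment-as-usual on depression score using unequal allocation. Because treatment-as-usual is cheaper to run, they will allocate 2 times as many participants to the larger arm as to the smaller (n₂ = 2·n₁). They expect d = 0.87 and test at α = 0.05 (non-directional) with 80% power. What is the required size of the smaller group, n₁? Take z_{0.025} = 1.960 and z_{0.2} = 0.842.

With allocation ratio k = n₂/n₁ = 2, Var(x̄₁−x̄₂) = σ²(1/n₁ + 1/(k·n₁)) = σ²·(k+1)/(k·n₁).
So n₁ = (1 + 1/k)·((z_{α/2} + z_β)/d)² = 1.500 × (2.802/0.87)².
n₁ = 1.500 × 10.37 = 15.6.
Round up: n₁ = 16, giving n₂ = 2 × 16 = 32.

n₁ = 16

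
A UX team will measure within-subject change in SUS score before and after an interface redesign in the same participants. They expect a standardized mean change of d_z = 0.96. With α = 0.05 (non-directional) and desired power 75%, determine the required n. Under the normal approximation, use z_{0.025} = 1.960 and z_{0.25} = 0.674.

For a paired (one-sample on differences) test: n = ((z_{α/2} + z_β) / d)².
z_{α/2} + z_β = 1.960 + 0.674 = 2.634.
n = (2.634 / 0.96)² = 2.744² = 7.53.
Round up.

n = 8 pairs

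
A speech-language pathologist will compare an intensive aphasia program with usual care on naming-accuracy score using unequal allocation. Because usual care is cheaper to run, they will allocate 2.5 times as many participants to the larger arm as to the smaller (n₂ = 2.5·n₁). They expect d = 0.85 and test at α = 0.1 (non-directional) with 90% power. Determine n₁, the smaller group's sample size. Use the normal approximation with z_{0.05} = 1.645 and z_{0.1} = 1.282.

With allocation ratio k = n₂/n₁ = 2.5, Var(x̄₁−x̄₂) = σ²(1/n₁ + 1/(k·n₁)) = σ²·(k+1)/(k·n₁).
So n₁ = (1 + 1/k)·((z_{α/2} + z_β)/d)² = 1.400 × (2.927/0.85)².
n₁ = 1.400 × 11.86 = 16.6.
Round up: n₁ = 17, giving n₂ = ⌈2.5 × 17⌉ = ⌈42.5⌉ = 43.

n₁ = 17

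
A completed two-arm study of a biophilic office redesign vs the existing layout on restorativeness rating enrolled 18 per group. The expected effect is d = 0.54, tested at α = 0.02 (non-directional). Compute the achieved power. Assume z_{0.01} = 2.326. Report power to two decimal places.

power ≈ 0.24

For two equal groups, power = Φ(d·√(n/2) − z_{α/2}).
d·√(n/2) = 0.54 × √(18/2) = 0.54 × 3.000 = 1.620.
z_β = 1.620 − 2.326 = -0.706.
Power = Φ(-0.706) = 0.240.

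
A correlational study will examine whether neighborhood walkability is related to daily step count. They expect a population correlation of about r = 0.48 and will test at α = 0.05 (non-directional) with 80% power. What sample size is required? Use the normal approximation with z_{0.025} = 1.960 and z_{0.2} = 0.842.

n = 32

Fisher's z: C = ½·ln((1+r)/(1−r)) = ½·ln(2.8462) = 0.5230.
n = ((z_{α/2} + z_β)/C)² + 3.
(1.960 + 0.842) / 0.5230 = 2.802 / 0.5230 = 5.358.
n = 5.358² + 3 = 28.70 + 3 = 31.7.
Round up.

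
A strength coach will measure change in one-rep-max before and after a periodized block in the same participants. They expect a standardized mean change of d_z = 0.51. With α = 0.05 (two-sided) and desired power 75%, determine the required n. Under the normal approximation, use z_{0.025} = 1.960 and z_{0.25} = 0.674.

n = 27 pairs

For a paired (one-sample on differences) test: n = ((z_{α/2} + z_β) / d)².
z_{α/2} + z_β = 1.960 + 0.674 = 2.634.
n = (2.634 / 0.51)² = 5.165² = 26.67.
Round up.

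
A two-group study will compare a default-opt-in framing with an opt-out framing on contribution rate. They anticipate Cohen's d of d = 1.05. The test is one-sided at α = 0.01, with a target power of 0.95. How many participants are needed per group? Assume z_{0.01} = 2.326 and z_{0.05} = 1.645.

For two independent groups with equal n: n = 2·((z_{α} + z_β) / d)².
z_{α} + z_β = 2.326 + 1.645 = 3.971.
n = 2 × (3.971 / 1.05)² = 2 × 3.782² = 2 × 14.30 = 28.6.
Round up to the next whole participant.

n = 29 per group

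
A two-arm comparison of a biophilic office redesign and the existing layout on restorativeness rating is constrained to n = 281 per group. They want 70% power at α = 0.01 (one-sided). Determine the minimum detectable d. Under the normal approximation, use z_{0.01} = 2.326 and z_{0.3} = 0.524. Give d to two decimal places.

d_min ≈ 0.24

For two independent groups of n = 281 each: d_min = (z_{α} + z_β)·√(2/n).
z-sum = 2.326 + 0.524 = 2.850.
d_min = 2.850 × √(2/281) = 2.850 × 0.0844 = 0.240.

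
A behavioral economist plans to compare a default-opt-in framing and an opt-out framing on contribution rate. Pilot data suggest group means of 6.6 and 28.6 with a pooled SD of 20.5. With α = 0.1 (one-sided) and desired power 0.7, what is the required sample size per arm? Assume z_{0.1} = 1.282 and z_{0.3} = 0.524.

n = 6 per group

Cohen's d = |M₁ − M₂| / SD_pooled = |6.6 − 28.6| / 20.5 = 22.0 / 20.5 = 1.073.
For two independent groups with equal n: n = 2·((z_{α} + z_β) / d)².
z_{α} + z_β = 1.282 + 0.524 = 1.806.
n = 2 × (1.806 / 1.073)² = 2 × 1.683² = 2 × 2.83 = 5.7.
Round up to the next whole participant.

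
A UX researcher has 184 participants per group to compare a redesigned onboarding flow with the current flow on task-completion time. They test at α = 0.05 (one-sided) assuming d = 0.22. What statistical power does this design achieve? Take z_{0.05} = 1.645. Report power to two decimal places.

For two equal groups, power = Φ(d·√(n/2) − z_{α}).
d·√(n/2) = 0.22 × √(184/2) = 0.22 × 9.592 = 2.110.
z_β = 2.110 − 1.645 = 0.465.
Power = Φ(0.465) = 0.679.

power ≈ 0.68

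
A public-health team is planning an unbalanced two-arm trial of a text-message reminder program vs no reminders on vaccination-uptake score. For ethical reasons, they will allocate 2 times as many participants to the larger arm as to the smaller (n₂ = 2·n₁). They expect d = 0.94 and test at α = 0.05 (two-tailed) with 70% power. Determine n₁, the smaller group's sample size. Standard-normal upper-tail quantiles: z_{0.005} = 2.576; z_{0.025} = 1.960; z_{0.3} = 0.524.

n₁ = 11

With allocation ratio k = n₂/n₁ = 2, Var(x̄₁−x̄₂) = σ²(1/n₁ + 1/(k·n₁)) = σ²·(k+1)/(k·n₁).
So n₁ = (1 + 1/k)·((z_{α/2} + z_β)/d)² = 1.500 × (2.484/0.94)².
n₁ = 1.500 × 6.98 = 10.5.
Round up: n₁ = 11, giving n₂ = 2 × 11 = 22.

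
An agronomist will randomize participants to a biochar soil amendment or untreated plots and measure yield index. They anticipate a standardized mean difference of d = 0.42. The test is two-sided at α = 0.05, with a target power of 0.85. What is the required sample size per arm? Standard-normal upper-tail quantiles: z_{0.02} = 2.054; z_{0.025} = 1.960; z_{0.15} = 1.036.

For two independent groups with equal n: n = 2·((z_{α/2} + z_β) / d)².
z_{α/2} + z_β = 1.960 + 1.036 = 2.996.
n = 2 × (2.996 / 0.42)² = 2 × 7.133² = 2 × 50.88 = 101.8.
Round up to the next whole participant.

n = 102 per group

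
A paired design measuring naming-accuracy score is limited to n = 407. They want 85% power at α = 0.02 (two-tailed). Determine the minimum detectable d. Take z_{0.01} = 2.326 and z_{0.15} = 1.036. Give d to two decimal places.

For a single sample (or paired design) of n = 407: d_min = (z_{α/2} + z_β)/√n.
z-sum = 2.326 + 1.036 = 3.362.
d_min = 3.362 / √407 = 3.362 / 20.174 = 0.167.

d_min ≈ 0.17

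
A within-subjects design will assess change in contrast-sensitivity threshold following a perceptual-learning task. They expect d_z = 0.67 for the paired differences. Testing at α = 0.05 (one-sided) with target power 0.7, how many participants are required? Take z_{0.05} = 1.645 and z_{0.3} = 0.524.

n = 11 pairs

For a paired (one-sample on differences) test: n = ((z_{α} + z_β) / d)².
z_{α} + z_β = 1.645 + 0.524 = 2.169.
n = (2.169 / 0.67)² = 3.237² = 10.48.
Round up.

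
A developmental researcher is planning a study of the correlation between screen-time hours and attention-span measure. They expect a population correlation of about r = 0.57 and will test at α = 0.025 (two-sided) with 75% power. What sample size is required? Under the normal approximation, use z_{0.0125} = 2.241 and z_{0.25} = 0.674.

Fisher's z: C = ½·ln((1+r)/(1−r)) = ½·ln(3.6512) = 0.6475.
n = ((z_{α/2} + z_β)/C)² + 3.
(2.241 + 0.674) / 0.6475 = 2.915 / 0.6475 = 4.502.
n = 4.502² + 3 = 20.27 + 3 = 23.3.
Round up.

n = 24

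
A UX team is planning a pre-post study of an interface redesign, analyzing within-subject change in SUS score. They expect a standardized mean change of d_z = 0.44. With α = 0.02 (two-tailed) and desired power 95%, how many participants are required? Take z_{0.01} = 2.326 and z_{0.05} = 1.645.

n = 82 pairs

For a paired (one-sample on differences) test: n = ((z_{α/2} + z_β) / d)².
z_{α/2} + z_β = 2.326 + 1.645 = 3.971.
n = (3.971 / 0.44)² = 9.025² = 81.45.
Round up.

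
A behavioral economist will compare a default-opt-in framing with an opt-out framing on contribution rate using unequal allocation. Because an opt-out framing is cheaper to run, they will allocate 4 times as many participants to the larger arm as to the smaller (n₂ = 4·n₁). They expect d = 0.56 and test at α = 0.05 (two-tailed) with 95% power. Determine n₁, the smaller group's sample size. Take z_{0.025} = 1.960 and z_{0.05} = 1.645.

n₁ = 52

With allocation ratio k = n₂/n₁ = 4, Var(x̄₁−x̄₂) = σ²(1/n₁ + 1/(k·n₁)) = σ²·(k+1)/(k·n₁).
So n₁ = (1 + 1/k)·((z_{α/2} + z_β)/d)² = 1.250 × (3.605/0.56)².
n₁ = 1.250 × 41.44 = 51.8.
Round up: n₁ = 52, giving n₂ = 4 × 52 = 208.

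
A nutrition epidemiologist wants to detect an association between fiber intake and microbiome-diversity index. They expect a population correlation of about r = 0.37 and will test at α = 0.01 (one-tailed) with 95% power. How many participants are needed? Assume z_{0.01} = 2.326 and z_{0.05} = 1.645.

n = 108

Fisher's z: C = ½·ln((1+r)/(1−r)) = ½·ln(2.1746) = 0.3884.
n = ((z_{α} + z_β)/C)² + 3.
(2.326 + 1.645) / 0.3884 = 3.971 / 0.3884 = 10.224.
n = 10.224² + 3 = 104.53 + 3 = 107.5.
Round up.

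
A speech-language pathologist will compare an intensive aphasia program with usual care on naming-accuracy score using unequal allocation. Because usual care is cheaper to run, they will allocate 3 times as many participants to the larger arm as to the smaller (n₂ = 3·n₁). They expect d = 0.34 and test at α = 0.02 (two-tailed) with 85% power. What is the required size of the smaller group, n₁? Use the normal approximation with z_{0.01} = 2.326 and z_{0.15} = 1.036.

With allocation ratio k = n₂/n₁ = 3, Var(x̄₁−x̄₂) = σ²(1/n₁ + 1/(k·n₁)) = σ²·(k+1)/(k·n₁).
So n₁ = (1 + 1/k)·((z_{α/2} + z_β)/d)² = 1.333 × (3.362/0.34)².
n₁ = 1.333 × 97.78 = 130.4.
Round up: n₁ = 131, giving n₂ = 3 × 131 = 393.

n₁ = 131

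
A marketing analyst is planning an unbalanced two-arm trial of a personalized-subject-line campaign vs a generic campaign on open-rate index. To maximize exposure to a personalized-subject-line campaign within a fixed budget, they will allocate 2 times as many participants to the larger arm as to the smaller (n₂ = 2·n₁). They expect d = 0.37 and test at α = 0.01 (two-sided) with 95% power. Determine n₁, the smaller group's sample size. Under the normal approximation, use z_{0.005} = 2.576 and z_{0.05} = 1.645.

n₁ = 196

With allocation ratio k = n₂/n₁ = 2, Var(x̄₁−x̄₂) = σ²(1/n₁ + 1/(k·n₁)) = σ²·(k+1)/(k·n₁).
So n₁ = (1 + 1/k)·((z_{α/2} + z_β)/d)² = 1.500 × (4.221/0.37)².
n₁ = 1.500 × 130.14 = 195.2.
Round up: n₁ = 196, giving n₂ = 2 × 196 = 392.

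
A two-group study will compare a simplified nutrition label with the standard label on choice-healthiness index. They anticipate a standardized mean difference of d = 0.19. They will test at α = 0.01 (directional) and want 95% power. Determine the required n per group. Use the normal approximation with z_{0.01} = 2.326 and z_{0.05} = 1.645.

n = 874 per group

For two independent groups with equal n: n = 2·((z_{α} + z_β) / d)².
z_{α} + z_β = 2.326 + 1.645 = 3.971.
n = 2 × (3.971 / 0.19)² = 2 × 20.900² = 2 × 436.81 = 873.6.
Round up to the next whole participant.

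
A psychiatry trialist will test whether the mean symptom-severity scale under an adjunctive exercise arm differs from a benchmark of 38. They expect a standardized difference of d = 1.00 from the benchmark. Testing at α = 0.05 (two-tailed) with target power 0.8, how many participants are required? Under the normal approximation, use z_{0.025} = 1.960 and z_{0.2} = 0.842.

For a one-sample test: n = ((z_{α/2} + z_β) / d)².
z_{α/2} + z_β = 1.960 + 0.842 = 2.802.
n = (2.802 / 1.00)² = 2.802² = 7.85.
Round up.

n = 8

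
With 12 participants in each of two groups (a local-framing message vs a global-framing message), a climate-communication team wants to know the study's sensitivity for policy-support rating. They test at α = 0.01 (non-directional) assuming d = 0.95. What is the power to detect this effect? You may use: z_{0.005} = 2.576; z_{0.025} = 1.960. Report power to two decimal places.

power ≈ 0.40

For two equal groups, power = Φ(d·√(n/2) − z_{α/2}).
d·√(n/2) = 0.95 × √(12/2) = 0.95 × 2.449 = 2.327.
z_β = 2.327 − 2.576 = -0.249.
Power = Φ(-0.249) = 0.402.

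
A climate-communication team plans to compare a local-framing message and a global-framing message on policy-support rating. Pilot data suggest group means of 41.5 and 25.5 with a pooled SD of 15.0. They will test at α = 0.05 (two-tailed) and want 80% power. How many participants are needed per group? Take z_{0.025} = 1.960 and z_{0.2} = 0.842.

Cohen's d = |M₁ − M₂| / SD_pooled = |41.5 − 25.5| / 15.0 = 16.0 / 15.0 = 1.067.
For two independent groups with equal n: n = 2·((z_{α/2} + z_β) / d)².
z_{α/2} + z_β = 1.960 + 0.842 = 2.802.
n = 2 × (2.802 / 1.067)² = 2 × 2.626² = 2 × 6.90 = 13.8.
Round up to the next whole participant.

n = 14 per group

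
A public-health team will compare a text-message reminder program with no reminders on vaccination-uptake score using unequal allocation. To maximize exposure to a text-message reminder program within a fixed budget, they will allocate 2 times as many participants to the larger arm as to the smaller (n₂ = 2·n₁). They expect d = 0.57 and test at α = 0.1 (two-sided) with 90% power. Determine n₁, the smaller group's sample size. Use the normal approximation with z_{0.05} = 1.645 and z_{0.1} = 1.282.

n₁ = 40

With allocation ratio k = n₂/n₁ = 2, Var(x̄₁−x̄₂) = σ²(1/n₁ + 1/(k·n₁)) = σ²·(k+1)/(k·n₁).
So n₁ = (1 + 1/k)·((z_{α/2} + z_β)/d)² = 1.500 × (2.927/0.57)².
n₁ = 1.500 × 26.37 = 39.6.
Round up: n₁ = 40, giving n₂ = 2 × 40 = 80.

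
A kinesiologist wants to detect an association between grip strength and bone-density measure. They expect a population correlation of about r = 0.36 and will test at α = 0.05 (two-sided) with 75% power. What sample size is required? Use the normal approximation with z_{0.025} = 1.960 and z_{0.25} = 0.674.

n = 52

Fisher's z: C = ½·ln((1+r)/(1−r)) = ½·ln(2.1250) = 0.3769.
n = ((z_{α/2} + z_β)/C)² + 3.
(1.960 + 0.674) / 0.3769 = 2.634 / 0.3769 = 6.989.
n = 6.989² + 3 = 48.84 + 3 = 51.8.
Round up.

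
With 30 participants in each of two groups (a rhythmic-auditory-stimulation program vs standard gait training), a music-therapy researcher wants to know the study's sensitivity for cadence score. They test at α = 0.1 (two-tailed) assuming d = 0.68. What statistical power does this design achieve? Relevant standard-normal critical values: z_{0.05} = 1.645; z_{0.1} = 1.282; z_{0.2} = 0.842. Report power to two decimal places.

For two equal groups, power = Φ(d·√(n/2) − z_{α/2}).
d·√(n/2) = 0.68 × √(30/2) = 0.68 × 3.873 = 2.634.
z_β = 2.634 − 1.645 = 0.989.
Power = Φ(0.989) = 0.839.

power ≈ 0.84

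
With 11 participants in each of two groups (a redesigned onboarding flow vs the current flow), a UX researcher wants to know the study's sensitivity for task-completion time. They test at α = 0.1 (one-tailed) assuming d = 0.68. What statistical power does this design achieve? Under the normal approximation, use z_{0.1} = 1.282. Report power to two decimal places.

For two equal groups, power = Φ(d·√(n/2) − z_{α}).
d·√(n/2) = 0.68 × √(11/2) = 0.68 × 2.345 = 1.595.
z_β = 1.595 − 1.282 = 0.313.
Power = Φ(0.313) = 0.623.

power ≈ 0.62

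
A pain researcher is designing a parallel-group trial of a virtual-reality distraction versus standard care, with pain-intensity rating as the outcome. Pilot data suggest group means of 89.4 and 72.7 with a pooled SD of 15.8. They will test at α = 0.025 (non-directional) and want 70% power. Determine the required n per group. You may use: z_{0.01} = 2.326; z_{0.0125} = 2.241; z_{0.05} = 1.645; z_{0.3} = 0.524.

Cohen's d = |M₁ − M₂| / SD_pooled = |89.4 − 72.7| / 15.8 = 16.7 / 15.8 = 1.057.
For two independent groups with equal n: n = 2·((z_{α/2} + z_β) / d)².
z_{α/2} + z_β = 2.241 + 0.524 = 2.765.
n = 2 × (2.765 / 1.057)² = 2 × 2.616² = 2 × 6.84 = 13.7.
Round up to the next whole participant.

n = 14 per group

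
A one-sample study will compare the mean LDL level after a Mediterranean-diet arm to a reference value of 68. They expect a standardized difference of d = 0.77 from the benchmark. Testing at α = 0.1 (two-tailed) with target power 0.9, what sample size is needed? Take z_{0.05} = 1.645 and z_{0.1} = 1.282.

n = 15

For a one-sample test: n = ((z_{α/2} + z_β) / d)².
z_{α/2} + z_β = 1.645 + 1.282 = 2.927.
n = (2.927 / 0.77)² = 3.801² = 14.45.
Round up.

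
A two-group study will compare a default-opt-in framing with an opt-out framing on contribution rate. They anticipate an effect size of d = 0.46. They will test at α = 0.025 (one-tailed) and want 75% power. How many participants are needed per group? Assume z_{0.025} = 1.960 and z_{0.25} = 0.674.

For two independent groups with equal n: n = 2·((z_{α} + z_β) / d)².
z_{α} + z_β = 1.960 + 0.674 = 2.634.
n = 2 × (2.634 / 0.46)² = 2 × 5.726² = 2 × 32.79 = 65.6.
Round up to the next whole participant.

n = 66 per group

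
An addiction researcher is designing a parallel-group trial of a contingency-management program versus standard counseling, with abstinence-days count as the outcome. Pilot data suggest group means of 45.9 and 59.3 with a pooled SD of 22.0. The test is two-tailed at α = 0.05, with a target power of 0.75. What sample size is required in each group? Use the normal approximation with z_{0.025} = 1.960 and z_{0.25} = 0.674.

Cohen's d = |M₁ − M₂| / SD_pooled = |45.9 − 59.3| / 22.0 = 13.4 / 22.0 = 0.609.
For two independent groups with equal n: n = 2·((z_{α/2} + z_β) / d)².
z_{α/2} + z_β = 1.960 + 0.674 = 2.634.
n = 2 × (2.634 / 0.609)² = 2 × 4.325² = 2 × 18.71 = 37.4.
Round up to the next whole participant.

n = 38 per group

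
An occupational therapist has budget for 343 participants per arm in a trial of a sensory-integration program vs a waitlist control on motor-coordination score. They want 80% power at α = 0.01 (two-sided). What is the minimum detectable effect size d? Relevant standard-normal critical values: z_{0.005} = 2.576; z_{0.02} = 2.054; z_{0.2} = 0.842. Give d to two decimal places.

For two independent groups of n = 343 each: d_min = (z_{α/2} + z_β)·√(2/n).
z-sum = 2.576 + 0.842 = 3.418.
d_min = 3.418 × √(2/343) = 3.418 × 0.0764 = 0.261.

d_min ≈ 0.26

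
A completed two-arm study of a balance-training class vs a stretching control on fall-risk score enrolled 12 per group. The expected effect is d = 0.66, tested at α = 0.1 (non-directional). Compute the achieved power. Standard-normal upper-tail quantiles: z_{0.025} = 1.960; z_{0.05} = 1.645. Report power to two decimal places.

For two equal groups, power = Φ(d·√(n/2) − z_{α/2}).
d·√(n/2) = 0.66 × √(12/2) = 0.66 × 2.449 = 1.617.
z_β = 1.617 − 1.645 = -0.028.
Power = Φ(-0.028) = 0.489.

power ≈ 0.49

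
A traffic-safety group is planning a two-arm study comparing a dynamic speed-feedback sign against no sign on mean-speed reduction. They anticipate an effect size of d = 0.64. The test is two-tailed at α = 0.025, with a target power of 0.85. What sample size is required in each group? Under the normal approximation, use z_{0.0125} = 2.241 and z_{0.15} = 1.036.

For two independent groups with equal n: n = 2·((z_{α/2} + z_β) / d)².
z_{α/2} + z_β = 2.241 + 1.036 = 3.277.
n = 2 × (3.277 / 0.64)² = 2 × 5.120² = 2 × 26.22 = 52.4.
Round up to the next whole participant.

n = 53 per group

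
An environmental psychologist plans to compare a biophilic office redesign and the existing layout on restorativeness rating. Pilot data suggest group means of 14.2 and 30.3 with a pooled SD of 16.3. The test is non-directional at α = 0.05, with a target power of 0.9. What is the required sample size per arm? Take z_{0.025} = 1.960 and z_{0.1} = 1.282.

Cohen's d = |M₁ − M₂| / SD_pooled = |14.2 − 30.3| / 16.3 = 16.1 / 16.3 = 0.988.
For two independent groups with equal n: n = 2·((z_{α/2} + z_β) / d)².
z_{α/2} + z_β = 1.960 + 1.282 = 3.242.
n = 2 × (3.242 / 0.988)² = 2 × 3.281² = 2 × 10.77 = 21.5.
Round up to the next whole participant.

n = 22 per group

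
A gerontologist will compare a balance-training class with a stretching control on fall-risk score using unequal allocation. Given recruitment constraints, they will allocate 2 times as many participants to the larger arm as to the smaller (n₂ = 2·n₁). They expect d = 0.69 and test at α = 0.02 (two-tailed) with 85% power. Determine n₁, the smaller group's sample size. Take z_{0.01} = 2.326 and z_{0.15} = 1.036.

n₁ = 36

With allocation ratio k = n₂/n₁ = 2, Var(x̄₁−x̄₂) = σ²(1/n₁ + 1/(k·n₁)) = σ²·(k+1)/(k·n₁).
So n₁ = (1 + 1/k)·((z_{α/2} + z_β)/d)² = 1.500 × (3.362/0.69)².
n₁ = 1.500 × 23.74 = 35.6.
Round up: n₁ = 36, giving n₂ = 2 × 36 = 72.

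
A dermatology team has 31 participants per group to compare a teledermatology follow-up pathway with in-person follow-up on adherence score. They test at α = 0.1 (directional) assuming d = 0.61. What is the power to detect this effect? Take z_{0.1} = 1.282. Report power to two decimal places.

power ≈ 0.87

For two equal groups, power = Φ(d·√(n/2) − z_{α}).
d·√(n/2) = 0.61 × √(31/2) = 0.61 × 3.937 = 2.402.
z_β = 2.402 − 1.282 = 1.120.
Power = Φ(1.120) = 0.869.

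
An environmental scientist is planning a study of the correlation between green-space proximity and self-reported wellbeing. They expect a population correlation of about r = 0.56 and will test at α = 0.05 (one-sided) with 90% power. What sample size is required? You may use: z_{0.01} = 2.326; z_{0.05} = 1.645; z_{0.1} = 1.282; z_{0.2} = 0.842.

Fisher's z: C = ½·ln((1+r)/(1−r)) = ½·ln(3.5455) = 0.6328.
n = ((z_{α} + z_β)/C)² + 3.
(1.645 + 1.282) / 0.6328 = 2.927 / 0.6328 = 4.625.
n = 4.625² + 3 = 21.40 + 3 = 24.4.
Round up.

n = 25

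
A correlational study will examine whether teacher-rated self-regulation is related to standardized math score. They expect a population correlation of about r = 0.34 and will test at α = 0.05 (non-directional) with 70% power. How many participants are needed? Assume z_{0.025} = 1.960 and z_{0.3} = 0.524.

n = 53

Fisher's z: C = ½·ln((1+r)/(1−r)) = ½·ln(2.0303) = 0.3541.
n = ((z_{α/2} + z_β)/C)² + 3.
(1.960 + 0.524) / 0.3541 = 2.484 / 0.3541 = 7.015.
n = 7.015² + 3 = 49.21 + 3 = 52.2.
Round up.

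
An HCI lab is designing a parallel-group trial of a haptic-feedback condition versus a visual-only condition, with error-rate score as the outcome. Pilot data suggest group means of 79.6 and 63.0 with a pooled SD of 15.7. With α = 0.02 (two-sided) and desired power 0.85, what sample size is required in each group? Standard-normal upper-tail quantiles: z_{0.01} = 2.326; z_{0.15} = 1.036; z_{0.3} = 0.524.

n = 21 per group

Cohen's d = |M₁ − M₂| / SD_pooled = |79.6 − 63.0| / 15.7 = 16.6 / 15.7 = 1.057.
For two independent groups with equal n: n = 2·((z_{α/2} + z_β) / d)².
z_{α/2} + z_β = 2.326 + 1.036 = 3.362.
n = 2 × (3.362 / 1.057)² = 2 × 3.181² = 2 × 10.12 = 20.2.
Round up to the next whole participant.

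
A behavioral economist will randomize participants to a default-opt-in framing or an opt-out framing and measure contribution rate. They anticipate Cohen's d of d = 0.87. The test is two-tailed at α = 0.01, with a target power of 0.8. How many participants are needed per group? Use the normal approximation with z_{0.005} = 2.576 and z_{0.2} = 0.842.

For two independent groups with equal n: n = 2·((z_{α/2} + z_β) / d)².
z_{α/2} + z_β = 2.576 + 0.842 = 3.418.
n = 2 × (3.418 / 0.87)² = 2 × 3.929² = 2 × 15.43 = 30.9.
Round up to the next whole participant.

n = 31 per group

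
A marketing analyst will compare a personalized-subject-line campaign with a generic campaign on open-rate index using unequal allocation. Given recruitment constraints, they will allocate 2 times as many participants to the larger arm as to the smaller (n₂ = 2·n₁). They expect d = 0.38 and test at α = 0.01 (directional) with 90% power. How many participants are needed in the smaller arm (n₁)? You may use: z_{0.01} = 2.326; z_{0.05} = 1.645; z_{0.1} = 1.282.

With allocation ratio k = n₂/n₁ = 2, Var(x̄₁−x̄₂) = σ²(1/n₁ + 1/(k·n₁)) = σ²·(k+1)/(k·n₁).
So n₁ = (1 + 1/k)·((z_{α} + z_β)/d)² = 1.500 × (3.608/0.38)².
n₁ = 1.500 × 90.15 = 135.2.
Round up: n₁ = 136, giving n₂ = 2 × 136 = 272.

n₁ = 136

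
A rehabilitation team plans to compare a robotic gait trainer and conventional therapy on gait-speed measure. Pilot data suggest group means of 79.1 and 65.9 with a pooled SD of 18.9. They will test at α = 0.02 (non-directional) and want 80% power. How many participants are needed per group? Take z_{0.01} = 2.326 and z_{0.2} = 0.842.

n = 42 per group

Cohen's d = |M₁ − M₂| / SD_pooled = |79.1 − 65.9| / 18.9 = 13.2 / 18.9 = 0.698.
For two independent groups with equal n: n = 2·((z_{α/2} + z_β) / d)².
z_{α/2} + z_β = 2.326 + 0.842 = 3.168.
n = 2 × (3.168 / 0.698)² = 2 × 4.539² = 2 × 20.60 = 41.2.
Round up to the next whole participant.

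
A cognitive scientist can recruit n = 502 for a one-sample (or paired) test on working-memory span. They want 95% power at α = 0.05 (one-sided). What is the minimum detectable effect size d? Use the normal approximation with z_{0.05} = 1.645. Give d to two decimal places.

For a single sample (or paired design) of n = 502: d_min = (z_{α} + z_β)/√n.
z-sum = 1.645 + 1.645 = 3.290.
d_min = 3.290 / √502 = 3.290 / 22.405 = 0.147.

d_min ≈ 0.15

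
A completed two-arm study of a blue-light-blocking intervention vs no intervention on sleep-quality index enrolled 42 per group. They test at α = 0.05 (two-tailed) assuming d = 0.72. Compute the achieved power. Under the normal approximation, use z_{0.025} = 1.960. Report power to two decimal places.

For two equal groups, power = Φ(d·√(n/2) − z_{α/2}).
d·√(n/2) = 0.72 × √(42/2) = 0.72 × 4.583 = 3.299.
z_β = 3.299 − 1.960 = 1.339.
Power = Φ(1.339) = 0.910.

power ≈ 0.91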